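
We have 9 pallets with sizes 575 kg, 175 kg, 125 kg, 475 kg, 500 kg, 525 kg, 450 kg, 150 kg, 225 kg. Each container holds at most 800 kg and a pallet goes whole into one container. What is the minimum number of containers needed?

5

Total = 575 + 525 + 500 + 475 + 450 + 225 + 175 + 150 + 125 = 3200 kg.
Lower bound: ⌈3200/800⌉ = 4 containers.
Also, 5 pallets each exceed 400 kg, and no two of those can share a container, so at least 5 containers are needed.
A packing using 5 containers:
  container 1: 575 + 225 = 800
  container 2: 525 + 175 = 700
  container 3: 500 + 150 + 125 = 775
  container 4: 475 = 475
  container 5: 450 = 450
This matches the lower bound, so 5 is optimal.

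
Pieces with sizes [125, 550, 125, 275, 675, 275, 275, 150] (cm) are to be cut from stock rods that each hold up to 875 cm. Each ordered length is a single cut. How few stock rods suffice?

Total = 675 + 550 + 275 + 275 + 275 + 150 + 125 + 125 = 2450 cm.
Lower bound: ⌈2450/875⌉ = 3 stock rods.
A packing using 3 stock rods:
  stock rod 1: 675 + 150 = 825
  stock rod 2: 550 + 275 = 825
  stock rod 3: 275 + 275 + 125 + 125 = 800
This matches the lower bound, so 3 is optimal.

3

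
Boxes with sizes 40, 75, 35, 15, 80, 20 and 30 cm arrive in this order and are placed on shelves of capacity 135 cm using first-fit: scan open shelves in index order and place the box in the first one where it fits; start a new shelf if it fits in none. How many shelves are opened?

3

  40 → shelf 1 (new)  [load 40/135]
  75 → shelf 1  [load 115/135]
  35 → shelf 2 (new)  [load 35/135]
  15 → shelf 1  [load 130/135]
  80 → shelf 2  [load 115/135]
  20 → shelf 2  [load 135/135]
  30 → shelf 3 (new)  [load 30/135]
3 shelves opened.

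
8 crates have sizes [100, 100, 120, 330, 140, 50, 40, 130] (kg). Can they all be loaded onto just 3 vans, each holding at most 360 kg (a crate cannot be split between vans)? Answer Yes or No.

A valid assignment using 3 vans:
  van 1: 330 = 330
  van 2: 140 + 130 + 50 + 40 = 360
  van 3: 120 + 100 + 100 = 320
Every load is within 360 kg, so 3 vans suffice.

Yes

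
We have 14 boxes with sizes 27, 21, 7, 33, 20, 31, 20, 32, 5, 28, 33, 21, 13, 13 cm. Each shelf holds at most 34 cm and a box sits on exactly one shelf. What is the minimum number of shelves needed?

10

Total = 33 + 33 + 32 + 31 + 28 + 27 + 21 + 21 + 20 + 20 + 13 + 13 + 7 + 5 = 304 cm.
Lower bound: ⌈304/34⌉ = 9 shelves.
Also, 10 boxes each exceed 17 cm, and no two of those can share a shelf, so at least 10 shelves are needed.
A packing using 10 shelves:
  shelf 1: 33 = 33
  shelf 2: 33 = 33
  shelf 3: 32 = 32
  shelf 4: 31 = 31
  shelf 5: 28 + 5 = 33
  shelf 6: 27 + 7 = 34
  shelf 7: 21 + 13 = 34
  shelf 8: 21 + 13 = 34
  shelf 9: 20 = 20
  shelf 10: 20 = 20
This matches the lower bound, so 10 is optimal.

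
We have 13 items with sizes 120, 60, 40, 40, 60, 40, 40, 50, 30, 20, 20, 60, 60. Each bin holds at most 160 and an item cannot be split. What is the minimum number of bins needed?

Total = 120 + 60 + 60 + 60 + 60 + 50 + 40 + 40 + 40 + 40 + 30 + 20 + 20 = 640.
Lower bound: ⌈640/160⌉ = 4 bins.
A packing using 4 bins:
  bin 1: 120 + 40 = 160
  bin 2: 60 + 60 + 40 = 160
  bin 3: 60 + 60 + 40 = 160
  bin 4: 50 + 40 + 30 + 20 + 20 = 160
This matches the lower bound, so 4 is optimal.

4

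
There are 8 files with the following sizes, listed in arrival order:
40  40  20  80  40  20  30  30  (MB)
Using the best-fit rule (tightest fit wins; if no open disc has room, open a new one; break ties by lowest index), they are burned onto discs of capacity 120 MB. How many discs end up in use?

3

  40 → disc 1 (new)  [load 40/120]
  40 → disc 1  [load 80/120]
  20 → disc 1  [load 100/120]
  80 → disc 2 (new)  [load 80/120]
  40 → disc 2  [load 120/120]
  20 → disc 1  [load 120/120]
  30 → disc 3 (new)  [load 30/120]
  30 → disc 3  [load 60/120]
3 discs opened.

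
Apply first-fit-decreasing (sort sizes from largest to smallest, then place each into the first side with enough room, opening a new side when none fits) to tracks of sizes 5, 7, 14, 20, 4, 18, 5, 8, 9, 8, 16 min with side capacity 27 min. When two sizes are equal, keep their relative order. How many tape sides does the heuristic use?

5

Sorted descending: 20, 18, 16, 14, 9, 8, 8, 7, 5, 5, 4.
  20 → side 1 (new)  [load 20/27]
  18 → side 2 (new)  [load 18/27]
  16 → side 3 (new)  [load 16/27]
  14 → side 4 (new)  [load 14/27]
  9 → side 2  [load 27/27]
  8 → side 3  [load 24/27]
  8 → side 4  [load 22/27]
  7 → side 1  [load 27/27]
  5 → side 4  [load 27/27]
  5 → side 5 (new)  [load 5/27]
  4 → side 5  [load 9/27]
5 tape sides opened.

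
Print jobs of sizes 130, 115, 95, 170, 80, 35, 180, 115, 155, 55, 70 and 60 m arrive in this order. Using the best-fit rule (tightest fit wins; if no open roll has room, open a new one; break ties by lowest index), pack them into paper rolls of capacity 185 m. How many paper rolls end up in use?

8

  130 → roll 1 (new)  [load 130/185]
  115 → roll 2 (new)  [load 115/185]
  95 → roll 3 (new)  [load 95/185]
  170 → roll 4 (new)  [load 170/185]
  80 → roll 3  [load 175/185]
  35 → roll 1  [load 165/185]
  180 → roll 5 (new)  [load 180/185]
  115 → roll 6 (new)  [load 115/185]
  155 → roll 7 (new)  [load 155/185]
  55 → roll 2  [load 170/185]
  70 → roll 6  [load 185/185]
  60 → roll 8 (new)  [load 60/185]
8 paper rolls opened.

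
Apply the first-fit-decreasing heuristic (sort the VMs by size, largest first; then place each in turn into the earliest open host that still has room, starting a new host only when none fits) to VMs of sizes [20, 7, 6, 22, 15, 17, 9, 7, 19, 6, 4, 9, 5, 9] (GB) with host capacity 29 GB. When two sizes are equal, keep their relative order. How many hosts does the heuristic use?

6

Sorted descending: 22, 20, 19, 17, 15, 9, 9, 9, 7, 7, 6, 6, 5, 4.
  22 → host 1 (new)  [load 22/29]
  20 → host 2 (new)  [load 20/29]
  19 → host 3 (new)  [load 19/29]
  17 → host 4 (new)  [load 17/29]
  15 → host 5 (new)  [load 15/29]
  9 → host 2  [load 29/29]
  9 → host 3  [load 28/29]
  9 → host 4  [load 26/29]
  7 → host 1  [load 29/29]
  7 → host 5  [load 22/29]
  6 → host 5  [load 28/29]
  6 → host 6 (new)  [load 6/29]
  5 → host 6  [load 11/29]
  4 → host 6  [load 15/29]
6 hosts opened.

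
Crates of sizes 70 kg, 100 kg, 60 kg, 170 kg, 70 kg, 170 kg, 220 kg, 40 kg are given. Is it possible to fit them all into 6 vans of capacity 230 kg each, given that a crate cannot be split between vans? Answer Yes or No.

A valid assignment using 5 vans:
  van 1: 220 = 220
  van 2: 170 + 60 = 230
  van 3: 170 + 40 = 210
  van 4: 100 + 70 = 170
  van 5: 70 = 70
That uses only 5 ≤ 6, so 6 vans are enough.

Yes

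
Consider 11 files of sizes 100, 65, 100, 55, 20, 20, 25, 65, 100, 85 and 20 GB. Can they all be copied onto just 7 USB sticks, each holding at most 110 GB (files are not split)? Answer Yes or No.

Yes

A valid assignment using 7 USB sticks:
  USB stick 1: 100 = 100
  USB stick 2: 100 = 100
  USB stick 3: 100 = 100
  USB stick 4: 85 + 25 = 110
  USB stick 5: 65 + 20 + 20 = 105
  USB stick 6: 65 + 20 = 85
  USB stick 7: 55 = 55
Every load is within 110 GB, so 7 USB sticks suffice.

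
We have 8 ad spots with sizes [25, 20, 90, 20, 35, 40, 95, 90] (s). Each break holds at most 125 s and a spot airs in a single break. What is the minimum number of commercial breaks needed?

Total = 95 + 90 + 90 + 40 + 35 + 25 + 20 + 20 = 415 s.
Lower bound: ⌈415/125⌉ = 4 commercial breaks.
A packing using 4 commercial breaks:
  break 1: 95 + 25 = 120
  break 2: 90 + 35 = 125
  break 3: 90 + 20 = 110
  break 4: 40 + 20 = 60
This matches the lower bound, so 4 is optimal.

4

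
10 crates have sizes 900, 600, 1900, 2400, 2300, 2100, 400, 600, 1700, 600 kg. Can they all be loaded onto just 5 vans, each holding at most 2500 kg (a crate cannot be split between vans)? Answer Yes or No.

Total = 13500 kg; ⌈13500/2500⌉ = 6.
At least 6 vans are required, but only 5 are allowed.

No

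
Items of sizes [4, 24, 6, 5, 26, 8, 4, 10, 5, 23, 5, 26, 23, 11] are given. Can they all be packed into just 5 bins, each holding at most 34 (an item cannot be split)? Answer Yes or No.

No

Total = 180; ⌈180/34⌉ = 6.
At least 6 bins are required, but only 5 are allowed.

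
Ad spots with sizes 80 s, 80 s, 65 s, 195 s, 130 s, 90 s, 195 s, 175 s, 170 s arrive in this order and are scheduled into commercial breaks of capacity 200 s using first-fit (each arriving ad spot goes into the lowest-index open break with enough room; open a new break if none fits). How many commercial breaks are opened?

  80 → break 1 (new)  [load 80/200]
  80 → break 1  [load 160/200]
  65 → break 2 (new)  [load 65/200]
  195 → break 3 (new)  [load 195/200]
  130 → break 2  [load 195/200]
  90 → break 4 (new)  [load 90/200]
  195 → break 5 (new)  [load 195/200]
  175 → break 6 (new)  [load 175/200]
  170 → break 7 (new)  [load 170/200]
7 commercial breaks opened.

7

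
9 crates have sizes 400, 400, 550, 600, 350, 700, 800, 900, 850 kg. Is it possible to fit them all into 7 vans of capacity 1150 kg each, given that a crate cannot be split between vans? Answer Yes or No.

A valid assignment using 6 vans:
  van 1: 900 = 900
  van 2: 850 = 850
  van 3: 800 + 350 = 1150
  van 4: 700 + 400 = 1100
  van 5: 600 + 550 = 1150
  van 6: 400 = 400
That uses only 6 ≤ 7, so 7 vans are enough.

Yes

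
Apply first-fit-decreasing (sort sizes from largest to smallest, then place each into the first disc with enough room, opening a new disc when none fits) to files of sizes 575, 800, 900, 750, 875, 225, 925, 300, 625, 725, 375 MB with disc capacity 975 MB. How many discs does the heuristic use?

Sorted descending: 925, 900, 875, 800, 750, 725, 625, 575, 375, 300, 225.
  925 → disc 1 (new)  [load 925/975]
  900 → disc 2 (new)  [load 900/975]
  875 → disc 3 (new)  [load 875/975]
  800 → disc 4 (new)  [load 800/975]
  750 → disc 5 (new)  [load 750/975]
  725 → disc 6 (new)  [load 725/975]
  625 → disc 7 (new)  [load 625/975]
  575 → disc 8 (new)  [load 575/975]
  375 → disc 8  [load 950/975]
  300 → disc 7  [load 925/975]
  225 → disc 5  [load 975/975]
8 discs opened.

8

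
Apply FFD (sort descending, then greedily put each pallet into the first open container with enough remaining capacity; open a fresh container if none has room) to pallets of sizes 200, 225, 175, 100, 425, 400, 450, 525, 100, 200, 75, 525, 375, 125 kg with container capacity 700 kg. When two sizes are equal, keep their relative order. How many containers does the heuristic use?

Sorted descending: 525, 525, 450, 425, 400, 375, 225, 200, 200, 175, 125, 100, 100, 75.
  525 → container 1 (new)  [load 525/700]
  525 → container 2 (new)  [load 525/700]
  450 → container 3 (new)  [load 450/700]
  425 → container 4 (new)  [load 425/700]
  400 → container 5 (new)  [load 400/700]
  375 → container 6 (new)  [load 375/700]
  225 → container 3  [load 675/700]
  200 → container 4  [load 625/700]
  200 → container 5  [load 600/700]
  175 → container 1  [load 700/700]
  125 → container 2  [load 650/700]
  100 → container 5  [load 700/700]
  100 → container 6  [load 475/700]
  75 → container 4  [load 700/700]
6 containers opened.

6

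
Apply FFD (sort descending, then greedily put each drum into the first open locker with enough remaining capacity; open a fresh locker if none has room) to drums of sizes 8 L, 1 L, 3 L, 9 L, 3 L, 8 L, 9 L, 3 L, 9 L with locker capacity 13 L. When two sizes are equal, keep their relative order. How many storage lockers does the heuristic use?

5

Sorted descending: 9, 9, 9, 8, 8, 3, 3, 3, 1.
  9 → locker 1 (new)  [load 9/13]
  9 → locker 2 (new)  [load 9/13]
  9 → locker 3 (new)  [load 9/13]
  8 → locker 4 (new)  [load 8/13]
  8 → locker 5 (new)  [load 8/13]
  3 → locker 1  [load 12/13]
  3 → locker 2  [load 12/13]
  3 → locker 3  [load 12/13]
  1 → locker 1  [load 13/13]
5 storage lockers opened.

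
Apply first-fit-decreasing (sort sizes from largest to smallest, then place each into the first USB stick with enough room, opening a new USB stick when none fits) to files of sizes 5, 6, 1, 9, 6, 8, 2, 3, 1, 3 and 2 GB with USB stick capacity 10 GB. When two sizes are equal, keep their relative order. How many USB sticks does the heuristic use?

5

Sorted descending: 9, 8, 6, 6, 5, 3, 3, 2, 2, 1, 1.
  9 → USB stick 1 (new)  [load 9/10]
  8 → USB stick 2 (new)  [load 8/10]
  6 → USB stick 3 (new)  [load 6/10]
  6 → USB stick 4 (new)  [load 6/10]
  5 → USB stick 5 (new)  [load 5/10]
  3 → USB stick 3  [load 9/10]
  3 → USB stick 4  [load 9/10]
  2 → USB stick 2  [load 10/10]
  2 → USB stick 5  [load 7/10]
  1 → USB stick 1  [load 10/10]
  1 → USB stick 3  [load 10/10]
5 USB sticks opened.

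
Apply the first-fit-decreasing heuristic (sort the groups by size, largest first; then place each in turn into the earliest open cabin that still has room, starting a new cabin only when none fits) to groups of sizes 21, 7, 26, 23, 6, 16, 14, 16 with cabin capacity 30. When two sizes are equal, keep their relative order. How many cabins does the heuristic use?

Sorted descending: 26, 23, 21, 16, 16, 14, 7, 6.
  26 → cabin 1 (new)  [load 26/30]
  23 → cabin 2 (new)  [load 23/30]
  21 → cabin 3 (new)  [load 21/30]
  16 → cabin 4 (new)  [load 16/30]
  16 → cabin 5 (new)  [load 16/30]
  14 → cabin 4  [load 30/30]
  7 → cabin 2  [load 30/30]
  6 → cabin 3  [load 27/30]
5 cabins opened.

5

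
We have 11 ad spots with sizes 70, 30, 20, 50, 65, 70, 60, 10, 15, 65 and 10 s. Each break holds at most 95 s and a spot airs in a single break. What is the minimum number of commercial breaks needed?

Total = 70 + 70 + 65 + 65 + 60 + 50 + 30 + 20 + 15 + 10 + 10 = 465 s.
Lower bound: ⌈465/95⌉ = 5 commercial breaks.
Also, 6 ad spots each exceed 95/2 s, and no two of those can share a break, so at least 6 commercial breaks are needed.
A packing using 6 commercial breaks:
  break 1: 70 + 20 = 90
  break 2: 70 + 15 + 10 = 95
  break 3: 65 + 30 = 95
  break 4: 65 + 10 = 75
  break 5: 60 = 60
  break 6: 50 = 50
This matches the lower bound, so 6 is optimal.

6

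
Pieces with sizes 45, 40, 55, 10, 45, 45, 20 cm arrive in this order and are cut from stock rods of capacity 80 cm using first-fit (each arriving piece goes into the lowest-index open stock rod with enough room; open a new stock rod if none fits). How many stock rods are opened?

  45 → stock rod 1 (new)  [load 45/80]
  40 → stock rod 2 (new)  [load 40/80]
  55 → stock rod 3 (new)  [load 55/80]
  10 → stock rod 1  [load 55/80]
  45 → stock rod 4 (new)  [load 45/80]
  45 → stock rod 5 (new)  [load 45/80]
  20 → stock rod 1  [load 75/80]
5 stock rods opened.

5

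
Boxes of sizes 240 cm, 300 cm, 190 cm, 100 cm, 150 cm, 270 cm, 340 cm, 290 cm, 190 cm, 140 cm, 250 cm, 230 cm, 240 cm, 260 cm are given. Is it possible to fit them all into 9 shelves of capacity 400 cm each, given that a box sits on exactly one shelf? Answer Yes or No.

No

Total = 3190 cm; ⌈3190/400⌉ = 8.
9 boxes each exceed half the capacity and cannot share a shelf, forcing at least 9 shelves.
The bound of 9 does not rule out 9, but exhaustive search shows no assignment into 9 shelves of capacity 400 cm exists — the minimum is 10.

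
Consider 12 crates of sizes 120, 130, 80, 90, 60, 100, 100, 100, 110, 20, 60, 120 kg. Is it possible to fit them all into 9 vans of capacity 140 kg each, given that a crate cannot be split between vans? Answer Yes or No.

No

Total = 1090 kg; ⌈1090/140⌉ = 8.
9 crates each exceed half the capacity and cannot share a van, forcing at least 9 vans.
The bound of 9 does not rule out 9, but exhaustive search shows no assignment into 9 vans of capacity 140 kg exists — the minimum is 10.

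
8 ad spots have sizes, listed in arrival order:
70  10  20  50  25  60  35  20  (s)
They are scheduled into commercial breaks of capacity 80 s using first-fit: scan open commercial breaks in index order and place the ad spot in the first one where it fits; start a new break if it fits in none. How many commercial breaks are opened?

  70 → break 1 (new)  [load 70/80]
  10 → break 1  [load 80/80]
  20 → break 2 (new)  [load 20/80]
  50 → break 2  [load 70/80]
  25 → break 3 (new)  [load 25/80]
  60 → break 4 (new)  [load 60/80]
  35 → break 3  [load 60/80]
  20 → break 3  [load 80/80]
4 commercial breaks opened.

4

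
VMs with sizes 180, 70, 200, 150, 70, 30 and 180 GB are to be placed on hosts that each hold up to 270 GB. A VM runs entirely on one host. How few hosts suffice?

Total = 200 + 180 + 180 + 150 + 70 + 70 + 30 = 880 GB.
Lower bound: ⌈880/270⌉ = 4 hosts.
A packing using 4 hosts:
  host 1: 200 + 70 = 270
  host 2: 180 + 70 = 250
  host 3: 180 + 30 = 210
  host 4: 150 = 150
This matches the lower bound, so 4 is optimal.

4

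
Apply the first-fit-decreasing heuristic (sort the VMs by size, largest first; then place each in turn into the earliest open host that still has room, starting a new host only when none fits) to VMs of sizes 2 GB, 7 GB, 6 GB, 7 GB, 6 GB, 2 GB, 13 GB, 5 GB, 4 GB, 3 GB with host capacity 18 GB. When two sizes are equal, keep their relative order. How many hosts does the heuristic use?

Sorted descending: 13, 7, 7, 6, 6, 5, 4, 3, 2, 2.
  13 → host 1 (new)  [load 13/18]
  7 → host 2 (new)  [load 7/18]
  7 → host 2  [load 14/18]
  6 → host 3 (new)  [load 6/18]
  6 → host 3  [load 12/18]
  5 → host 1  [load 18/18]
  4 → host 2  [load 18/18]
  3 → host 3  [load 15/18]
  2 → host 3  [load 17/18]
  2 → host 4 (new)  [load 2/18]
4 hosts opened.

4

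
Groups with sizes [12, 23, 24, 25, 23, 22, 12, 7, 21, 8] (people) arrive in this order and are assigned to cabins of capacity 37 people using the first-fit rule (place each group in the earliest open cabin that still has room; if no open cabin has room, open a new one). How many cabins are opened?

  12 → cabin 1 (new)  [load 12/37]
  23 → cabin 1  [load 35/37]
  24 → cabin 2 (new)  [load 24/37]
  25 → cabin 3 (new)  [load 25/37]
  23 → cabin 4 (new)  [load 23/37]
  22 → cabin 5 (new)  [load 22/37]
  12 → cabin 2  [load 36/37]
  7 → cabin 3  [load 32/37]
  21 → cabin 6 (new)  [load 21/37]
  8 → cabin 4  [load 31/37]
6 cabins opened.

6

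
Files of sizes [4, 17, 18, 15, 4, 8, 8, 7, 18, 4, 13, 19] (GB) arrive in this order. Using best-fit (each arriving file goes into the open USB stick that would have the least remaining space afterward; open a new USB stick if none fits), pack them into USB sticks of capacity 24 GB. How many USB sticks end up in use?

  4 → USB stick 1 (new)  [load 4/24]
  17 → USB stick 1  [load 21/24]
  18 → USB stick 2 (new)  [load 18/24]
  15 → USB stick 3 (new)  [load 15/24]
  4 → USB stick 2  [load 22/24]
  8 → USB stick 3  [load 23/24]
  8 → USB stick 4 (new)  [load 8/24]
  7 → USB stick 4  [load 15/24]
  18 → USB stick 5 (new)  [load 18/24]
  4 → USB stick 5  [load 22/24]
  13 → USB stick 6 (new)  [load 13/24]
  19 → USB stick 7 (new)  [load 19/24]
7 USB sticks opened.

7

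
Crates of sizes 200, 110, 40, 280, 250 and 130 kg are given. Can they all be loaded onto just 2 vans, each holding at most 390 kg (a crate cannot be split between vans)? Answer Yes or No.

No

Total = 1010 kg; ⌈1010/390⌉ = 3.
At least 3 vans are required, but only 2 are allowed.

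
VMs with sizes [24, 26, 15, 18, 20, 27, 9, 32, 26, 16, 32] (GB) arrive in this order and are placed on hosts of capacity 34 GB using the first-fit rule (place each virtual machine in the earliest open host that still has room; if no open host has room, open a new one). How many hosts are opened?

9

  24 → host 1 (new)  [load 24/34]
  26 → host 2 (new)  [load 26/34]
  15 → host 3 (new)  [load 15/34]
  18 → host 3  [load 33/34]
  20 → host 4 (new)  [load 20/34]
  27 → host 5 (new)  [load 27/34]
  9 → host 1  [load 33/34]
  32 → host 6 (new)  [load 32/34]
  26 → host 7 (new)  [load 26/34]
  16 → host 8 (new)  [load 16/34]
  32 → host 9 (new)  [load 32/34]
9 hosts opened.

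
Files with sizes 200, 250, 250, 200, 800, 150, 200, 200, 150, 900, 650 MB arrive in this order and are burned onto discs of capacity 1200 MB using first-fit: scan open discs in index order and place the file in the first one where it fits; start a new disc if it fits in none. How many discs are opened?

  200 → disc 1 (new)  [load 200/1200]
  250 → disc 1  [load 450/1200]
  250 → disc 1  [load 700/1200]
  200 → disc 1  [load 900/1200]
  800 → disc 2 (new)  [load 800/1200]
  150 → disc 1  [load 1050/1200]
  200 → disc 2  [load 1000/1200]
  200 → disc 2  [load 1200/1200]
  150 → disc 1  [load 1200/1200]
  900 → disc 3 (new)  [load 900/1200]
  650 → disc 4 (new)  [load 650/1200]
4 discs opened.

4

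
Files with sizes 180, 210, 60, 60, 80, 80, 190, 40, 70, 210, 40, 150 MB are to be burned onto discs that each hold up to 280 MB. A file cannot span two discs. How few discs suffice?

Total = 210 + 210 + 190 + 180 + 150 + 80 + 80 + 70 + 60 + 60 + 40 + 40 = 1370 MB.
Lower bound: ⌈1370/280⌉ = 5 discs.
A packing using 5 discs:
  disc 1: 210 + 70 = 280
  disc 2: 210 + 60 = 270
  disc 3: 190 + 80 = 270
  disc 4: 180 + 60 + 40 = 280
  disc 5: 150 + 80 + 40 = 270
This matches the lower bound, so 5 is optimal.

5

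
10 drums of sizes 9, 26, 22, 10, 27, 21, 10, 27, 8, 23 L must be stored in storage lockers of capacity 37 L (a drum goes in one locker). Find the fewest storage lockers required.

6

Total = 27 + 27 + 26 + 23 + 22 + 21 + 10 + 10 + 9 + 8 = 183 L.
Lower bound: ⌈183/37⌉ = 5 storage lockers.
Also, 6 drums each exceed 37/2 L, and no two of those can share a locker, so at least 6 storage lockers are needed.
A packing using 6 storage lockers:
  locker 1: 27 + 10 = 37
  locker 2: 27 + 10 = 37
  locker 3: 26 + 9 = 35
  locker 4: 23 + 8 = 31
  locker 5: 22 = 22
  locker 6: 21 = 21
This matches the lower bound, so 6 is optimal.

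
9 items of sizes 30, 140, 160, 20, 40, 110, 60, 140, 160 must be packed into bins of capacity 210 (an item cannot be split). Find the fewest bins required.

Total = 160 + 160 + 140 + 140 + 110 + 60 + 40 + 30 + 20 = 860.
Lower bound: ⌈860/210⌉ = 5 bins.
A packing using 5 bins:
  bin 1: 160 + 40 = 200
  bin 2: 160 + 30 + 20 = 210
  bin 3: 140 + 60 = 200
  bin 4: 140 = 140
  bin 5: 110 = 110
This matches the lower bound, so 5 is optimal.

5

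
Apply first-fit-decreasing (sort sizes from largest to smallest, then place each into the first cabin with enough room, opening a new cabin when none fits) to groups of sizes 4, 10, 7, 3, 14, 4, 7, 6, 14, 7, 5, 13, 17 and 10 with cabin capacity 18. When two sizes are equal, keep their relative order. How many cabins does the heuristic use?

Sorted descending: 17, 14, 14, 13, 10, 10, 7, 7, 7, 6, 5, 4, 4, 3.
  17 → cabin 1 (new)  [load 17/18]
  14 → cabin 2 (new)  [load 14/18]
  14 → cabin 3 (new)  [load 14/18]
  13 → cabin 4 (new)  [load 13/18]
  10 → cabin 5 (new)  [load 10/18]
  10 → cabin 6 (new)  [load 10/18]
  7 → cabin 5  [load 17/18]
  7 → cabin 6  [load 17/18]
  7 → cabin 7 (new)  [load 7/18]
  6 → cabin 7  [load 13/18]
  5 → cabin 4  [load 18/18]
  4 → cabin 2  [load 18/18]
  4 → cabin 3  [load 18/18]
  3 → cabin 7  [load 16/18]
7 cabins opened.

7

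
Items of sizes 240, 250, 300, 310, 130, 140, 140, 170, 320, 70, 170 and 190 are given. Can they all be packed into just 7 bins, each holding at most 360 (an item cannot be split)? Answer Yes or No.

No

Total = 2430; ⌈2430/360⌉ = 7.
The bound of 7 does not rule out 7, but exhaustive search shows no assignment into 7 bins of capacity 360 exists — the minimum is 8.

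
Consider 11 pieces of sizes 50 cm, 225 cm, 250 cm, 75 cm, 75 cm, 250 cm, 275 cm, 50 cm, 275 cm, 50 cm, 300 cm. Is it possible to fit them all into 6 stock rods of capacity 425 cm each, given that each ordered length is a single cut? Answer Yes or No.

Yes

A valid assignment using 6 stock rods:
  stock rod 1: 300 + 75 + 50 = 425
  stock rod 2: 275 + 75 + 50 = 400
  stock rod 3: 275 + 50 = 325
  stock rod 4: 250 = 250
  stock rod 5: 250 = 250
  stock rod 6: 225 = 225
Every load is within 425 cm, so 6 stock rods suffice.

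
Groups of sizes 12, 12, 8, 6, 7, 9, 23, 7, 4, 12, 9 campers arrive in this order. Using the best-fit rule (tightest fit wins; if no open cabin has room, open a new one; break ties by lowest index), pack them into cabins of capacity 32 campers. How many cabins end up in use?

  12 → cabin 1 (new)  [load 12/32]
  12 → cabin 1  [load 24/32]
  8 → cabin 1  [load 32/32]
  6 → cabin 2 (new)  [load 6/32]
  7 → cabin 2  [load 13/32]
  9 → cabin 2  [load 22/32]
  23 → cabin 3 (new)  [load 23/32]
  7 → cabin 3  [load 30/32]
  4 → cabin 2  [load 26/32]
  12 → cabin 4 (new)  [load 12/32]
  9 → cabin 4  [load 21/32]
4 cabins opened.

4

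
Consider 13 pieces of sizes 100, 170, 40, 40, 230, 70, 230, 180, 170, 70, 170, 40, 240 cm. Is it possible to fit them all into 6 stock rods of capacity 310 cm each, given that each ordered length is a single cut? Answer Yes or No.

Total = 1750 cm; ⌈1750/310⌉ = 6.
7 pieces each exceed half the capacity and cannot share a stock rod, forcing at least 7 stock rods.
At least 7 stock rods are required, but only 6 are allowed.

No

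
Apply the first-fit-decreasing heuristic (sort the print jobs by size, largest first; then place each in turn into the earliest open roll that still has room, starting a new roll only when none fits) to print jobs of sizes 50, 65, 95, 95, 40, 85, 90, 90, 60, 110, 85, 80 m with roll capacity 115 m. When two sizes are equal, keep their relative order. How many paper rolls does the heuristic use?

10

Sorted descending: 110, 95, 95, 90, 90, 85, 85, 80, 65, 60, 50, 40.
  110 → roll 1 (new)  [load 110/115]
  95 → roll 2 (new)  [load 95/115]
  95 → roll 3 (new)  [load 95/115]
  90 → roll 4 (new)  [load 90/115]
  90 → roll 5 (new)  [load 90/115]
  85 → roll 6 (new)  [load 85/115]
  85 → roll 7 (new)  [load 85/115]
  80 → roll 8 (new)  [load 80/115]
  65 → roll 9 (new)  [load 65/115]
  60 → roll 10 (new)  [load 60/115]
  50 → roll 9  [load 115/115]
  40 → roll 10  [load 100/115]
10 paper rolls opened.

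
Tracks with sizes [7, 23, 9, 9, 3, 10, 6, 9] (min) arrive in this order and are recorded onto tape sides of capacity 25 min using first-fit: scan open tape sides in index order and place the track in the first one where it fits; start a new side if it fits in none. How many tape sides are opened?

4

  7 → side 1 (new)  [load 7/25]
  23 → side 2 (new)  [load 23/25]
  9 → side 1  [load 16/25]
  9 → side 1  [load 25/25]
  3 → side 3 (new)  [load 3/25]
  10 → side 3  [load 13/25]
  6 → side 3  [load 19/25]
  9 → side 4 (new)  [load 9/25]
4 tape sides opened.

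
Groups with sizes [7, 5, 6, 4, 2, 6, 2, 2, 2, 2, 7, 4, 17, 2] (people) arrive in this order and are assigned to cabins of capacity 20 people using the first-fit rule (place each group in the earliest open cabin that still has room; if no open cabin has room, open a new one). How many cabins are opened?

  7 → cabin 1 (new)  [load 7/20]
  5 → cabin 1  [load 12/20]
  6 → cabin 1  [load 18/20]
  4 → cabin 2 (new)  [load 4/20]
  2 → cabin 1  [load 20/20]
  6 → cabin 2  [load 10/20]
  2 → cabin 2  [load 12/20]
  2 → cabin 2  [load 14/20]
  2 → cabin 2  [load 16/20]
  2 → cabin 2  [load 18/20]
  7 → cabin 3 (new)  [load 7/20]
  4 → cabin 3  [load 11/20]
  17 → cabin 4 (new)  [load 17/20]
  2 → cabin 2  [load 20/20]
4 cabins opened.

4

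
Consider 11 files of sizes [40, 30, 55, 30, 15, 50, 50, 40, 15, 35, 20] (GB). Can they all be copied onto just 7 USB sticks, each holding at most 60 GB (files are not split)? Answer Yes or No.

Yes

A valid assignment using 7 USB sticks:
  USB stick 1: 55 = 55
  USB stick 2: 50 = 50
  USB stick 3: 50 = 50
  USB stick 4: 40 + 20 = 60
  USB stick 5: 40 + 15 = 55
  USB stick 6: 35 + 15 = 50
  USB stick 7: 30 + 30 = 60
Every load is within 60 GB, so 7 USB sticks suffice.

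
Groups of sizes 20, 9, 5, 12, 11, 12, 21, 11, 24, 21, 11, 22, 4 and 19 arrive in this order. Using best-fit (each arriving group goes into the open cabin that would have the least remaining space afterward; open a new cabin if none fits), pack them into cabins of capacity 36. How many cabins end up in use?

7

  20 → cabin 1 (new)  [load 20/36]
  9 → cabin 1  [load 29/36]
  5 → cabin 1  [load 34/36]
  12 → cabin 2 (new)  [load 12/36]
  11 → cabin 2  [load 23/36]
  12 → cabin 2  [load 35/36]
  21 → cabin 3 (new)  [load 21/36]
  11 → cabin 3  [load 32/36]
  24 → cabin 4 (new)  [load 24/36]
  21 → cabin 5 (new)  [load 21/36]
  11 → cabin 4  [load 35/36]
  22 → cabin 6 (new)  [load 22/36]
  4 → cabin 3  [load 36/36]
  19 → cabin 7 (new)  [load 19/36]
7 cabins opened.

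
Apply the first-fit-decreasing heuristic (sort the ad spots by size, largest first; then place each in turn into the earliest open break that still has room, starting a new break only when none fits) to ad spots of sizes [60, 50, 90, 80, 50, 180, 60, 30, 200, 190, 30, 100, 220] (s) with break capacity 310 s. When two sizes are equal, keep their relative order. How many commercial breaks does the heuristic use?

5

Sorted descending: 220, 200, 190, 180, 100, 90, 80, 60, 60, 50, 50, 30, 30.
  220 → break 1 (new)  [load 220/310]
  200 → break 2 (new)  [load 200/310]
  190 → break 3 (new)  [load 190/310]
  180 → break 4 (new)  [load 180/310]
  100 → break 2  [load 300/310]
  90 → break 1  [load 310/310]
  80 → break 3  [load 270/310]
  60 → break 4  [load 240/310]
  60 → break 4  [load 300/310]
  50 → break 5 (new)  [load 50/310]
  50 → break 5  [load 100/310]
  30 → break 3  [load 300/310]
  30 → break 5  [load 130/310]
5 commercial breaks opened.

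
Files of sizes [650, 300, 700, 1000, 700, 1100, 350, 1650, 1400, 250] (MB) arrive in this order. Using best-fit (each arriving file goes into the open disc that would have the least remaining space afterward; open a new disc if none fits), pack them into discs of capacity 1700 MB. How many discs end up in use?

5

  650 → disc 1 (new)  [load 650/1700]
  300 → disc 1  [load 950/1700]
  700 → disc 1  [load 1650/1700]
  1000 → disc 2 (new)  [load 1000/1700]
  700 → disc 2  [load 1700/1700]
  1100 → disc 3 (new)  [load 1100/1700]
  350 → disc 3  [load 1450/1700]
  1650 → disc 4 (new)  [load 1650/1700]
  1400 → disc 5 (new)  [load 1400/1700]
  250 → disc 3  [load 1700/1700]
5 discs opened.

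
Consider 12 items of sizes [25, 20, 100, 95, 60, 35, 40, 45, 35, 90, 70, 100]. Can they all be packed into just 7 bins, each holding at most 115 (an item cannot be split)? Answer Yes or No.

A valid assignment using 7 bins:
  bin 1: 100 = 100
  bin 2: 100 = 100
  bin 3: 95 + 20 = 115
  bin 4: 90 + 25 = 115
  bin 5: 70 + 45 = 115
  bin 6: 60 + 40 = 100
  bin 7: 35 + 35 = 70
Every load is within 115, so 7 bins suffice.

Yes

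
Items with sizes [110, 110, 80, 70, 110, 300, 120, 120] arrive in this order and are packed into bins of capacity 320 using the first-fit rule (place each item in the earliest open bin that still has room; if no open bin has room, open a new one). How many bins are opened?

  110 → bin 1 (new)  [load 110/320]
  110 → bin 1  [load 220/320]
  80 → bin 1  [load 300/320]
  70 → bin 2 (new)  [load 70/320]
  110 → bin 2  [load 180/320]
  300 → bin 3 (new)  [load 300/320]
  120 → bin 2  [load 300/320]
  120 → bin 4 (new)  [load 120/320]
4 bins opened.

4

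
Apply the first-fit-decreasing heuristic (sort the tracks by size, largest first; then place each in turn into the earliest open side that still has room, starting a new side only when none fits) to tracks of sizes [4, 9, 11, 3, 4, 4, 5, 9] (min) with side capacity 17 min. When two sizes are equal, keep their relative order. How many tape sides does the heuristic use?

Sorted descending: 11, 9, 9, 5, 4, 4, 4, 3.
  11 → side 1 (new)  [load 11/17]
  9 → side 2 (new)  [load 9/17]
  9 → side 3 (new)  [load 9/17]
  5 → side 1  [load 16/17]
  4 → side 2  [load 13/17]
  4 → side 2  [load 17/17]
  4 → side 3  [load 13/17]
  3 → side 3  [load 16/17]
3 tape sides opened.

3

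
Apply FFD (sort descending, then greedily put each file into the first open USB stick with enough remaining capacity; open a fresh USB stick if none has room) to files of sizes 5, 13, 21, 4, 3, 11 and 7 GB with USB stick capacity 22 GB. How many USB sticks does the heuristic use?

Sorted descending: 21, 13, 11, 7, 5, 4, 3.
  21 → USB stick 1 (new)  [load 21/22]
  13 → USB stick 2 (new)  [load 13/22]
  11 → USB stick 3 (new)  [load 11/22]
  7 → USB stick 2  [load 20/22]
  5 → USB stick 3  [load 16/22]
  4 → USB stick 3  [load 20/22]
  3 → USB stick 4 (new)  [load 3/22]
4 USB sticks opened.

4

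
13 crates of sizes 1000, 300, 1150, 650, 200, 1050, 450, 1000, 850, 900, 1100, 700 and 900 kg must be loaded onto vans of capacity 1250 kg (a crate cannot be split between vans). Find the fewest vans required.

Total = 1150 + 1100 + 1050 + 1000 + 1000 + 900 + 900 + 850 + 700 + 650 + 450 + 300 + 200 = 10250 kg.
Lower bound: ⌈10250/1250⌉ = 9 vans.
Also, 10 crates each exceed 625 kg, and no two of those can share a van, so at least 10 vans are needed.
A packing using 10 vans:
  van 1: 1150 = 1150
  van 2: 1100 = 1100
  van 3: 1050 + 200 = 1250
  van 4: 1000 = 1000
  van 5: 1000 = 1000
  van 6: 900 + 300 = 1200
  van 7: 900 = 900
  van 8: 850 = 850
  van 9: 700 + 450 = 1150
  van 10: 650 = 650
This matches the lower bound, so 10 is optimal.

10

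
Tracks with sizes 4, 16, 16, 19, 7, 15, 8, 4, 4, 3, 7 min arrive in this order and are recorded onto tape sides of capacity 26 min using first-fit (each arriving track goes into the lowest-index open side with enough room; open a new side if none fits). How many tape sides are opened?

5

  4 → side 1 (new)  [load 4/26]
  16 → side 1  [load 20/26]
  16 → side 2 (new)  [load 16/26]
  19 → side 3 (new)  [load 19/26]
  7 → side 2  [load 23/26]
  15 → side 4 (new)  [load 15/26]
  8 → side 4  [load 23/26]
  4 → side 1  [load 24/26]
  4 → side 3  [load 23/26]
  3 → side 2  [load 26/26]
  7 → side 5 (new)  [load 7/26]
5 tape sides opened.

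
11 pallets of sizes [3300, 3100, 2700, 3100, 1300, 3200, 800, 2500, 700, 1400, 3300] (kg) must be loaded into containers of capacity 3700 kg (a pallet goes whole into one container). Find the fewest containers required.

8

Total = 3300 + 3300 + 3200 + 3100 + 3100 + 2700 + 2500 + 1400 + 1300 + 800 + 700 = 25400 kg.
Lower bound: ⌈25400/3700⌉ = 7 containers.
A packing using 8 containers:
  container 1: 3300 = 3300
  container 2: 3300 = 3300
  container 3: 3200 = 3200
  container 4: 3100 = 3100
  container 5: 3100 = 3100
  container 6: 2700 + 800 = 3500
  container 7: 2500 + 700 = 3200
  container 8: 1400 + 1300 = 2700
No arrangement into 7 containers stays within capacity, so 8 is optimal.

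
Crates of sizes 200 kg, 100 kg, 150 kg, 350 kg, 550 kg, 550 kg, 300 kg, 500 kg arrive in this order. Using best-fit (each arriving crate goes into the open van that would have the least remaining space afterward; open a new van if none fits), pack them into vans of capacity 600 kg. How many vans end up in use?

  200 → van 1 (new)  [load 200/600]
  100 → van 1  [load 300/600]
  150 → van 1  [load 450/600]
  350 → van 2 (new)  [load 350/600]
  550 → van 3 (new)  [load 550/600]
  550 → van 4 (new)  [load 550/600]
  300 → van 5 (new)  [load 300/600]
  500 → van 6 (new)  [load 500/600]
6 vans opened.

6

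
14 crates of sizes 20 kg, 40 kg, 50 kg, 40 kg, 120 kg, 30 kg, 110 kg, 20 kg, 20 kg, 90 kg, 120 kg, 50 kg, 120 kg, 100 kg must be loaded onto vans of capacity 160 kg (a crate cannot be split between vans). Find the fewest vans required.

Total = 120 + 120 + 120 + 110 + 100 + 90 + 50 + 50 + 40 + 40 + 30 + 20 + 20 + 20 = 930 kg.
Lower bound: ⌈930/160⌉ = 6 vans.
A packing using 6 vans:
  van 1: 120 + 40 = 160
  van 2: 120 + 40 = 160
  van 3: 120 + 30 = 150
  van 4: 110 + 50 = 160
  van 5: 100 + 50 = 150
  van 6: 90 + 20 + 20 + 20 = 150
This matches the lower bound, so 6 is optimal.

6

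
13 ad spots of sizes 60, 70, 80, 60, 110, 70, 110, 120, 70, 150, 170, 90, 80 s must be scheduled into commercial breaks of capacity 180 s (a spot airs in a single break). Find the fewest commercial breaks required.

Total = 170 + 150 + 120 + 110 + 110 + 90 + 80 + 80 + 70 + 70 + 70 + 60 + 60 = 1240 s.
Lower bound: ⌈1240/180⌉ = 7 commercial breaks.
A packing using 8 commercial breaks:
  break 1: 170 = 170
  break 2: 150 = 150
  break 3: 120 + 60 = 180
  break 4: 110 + 70 = 180
  break 5: 110 + 70 = 180
  break 6: 90 + 80 = 170
  break 7: 80 + 70 = 150
  break 8: 60 = 60
No arrangement into 7 commercial breaks stays within capacity, so 8 is optimal.

8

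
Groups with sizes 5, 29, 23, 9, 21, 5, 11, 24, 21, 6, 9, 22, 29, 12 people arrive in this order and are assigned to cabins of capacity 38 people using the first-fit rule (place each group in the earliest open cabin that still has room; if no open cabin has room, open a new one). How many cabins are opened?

7

  5 → cabin 1 (new)  [load 5/38]
  29 → cabin 1  [load 34/38]
  23 → cabin 2 (new)  [load 23/38]
  9 → cabin 2  [load 32/38]
  21 → cabin 3 (new)  [load 21/38]
  5 → cabin 2  [load 37/38]
  11 → cabin 3  [load 32/38]
  24 → cabin 4 (new)  [load 24/38]
  21 → cabin 5 (new)  [load 21/38]
  6 → cabin 3  [load 38/38]
  9 → cabin 4  [load 33/38]
  22 → cabin 6 (new)  [load 22/38]
  29 → cabin 7 (new)  [load 29/38]
  12 → cabin 5  [load 33/38]
7 cabins opened.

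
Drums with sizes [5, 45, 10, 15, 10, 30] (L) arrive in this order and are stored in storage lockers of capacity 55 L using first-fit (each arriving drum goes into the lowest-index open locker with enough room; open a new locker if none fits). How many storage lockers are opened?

3

  5 → locker 1 (new)  [load 5/55]
  45 → locker 1  [load 50/55]
  10 → locker 2 (new)  [load 10/55]
  15 → locker 2  [load 25/55]
  10 → locker 2  [load 35/55]
  30 → locker 3 (new)  [load 30/55]
3 storage lockers opened.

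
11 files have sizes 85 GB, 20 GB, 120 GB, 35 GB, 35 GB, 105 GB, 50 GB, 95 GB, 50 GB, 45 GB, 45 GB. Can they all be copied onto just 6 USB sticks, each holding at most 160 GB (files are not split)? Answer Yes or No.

A valid assignment using 5 USB sticks:
  USB stick 1: 120 + 35 = 155
  USB stick 2: 105 + 50 = 155
  USB stick 3: 95 + 50 = 145
  USB stick 4: 85 + 45 + 20 = 150
  USB stick 5: 45 + 35 = 80
That uses only 5 ≤ 6, so 6 USB sticks are enough.

Yes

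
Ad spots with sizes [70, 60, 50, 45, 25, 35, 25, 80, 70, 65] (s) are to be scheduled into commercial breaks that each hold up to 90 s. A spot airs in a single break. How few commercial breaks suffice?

7

Total = 80 + 70 + 70 + 65 + 60 + 50 + 45 + 35 + 25 + 25 = 525 s.
Lower bound: ⌈525/90⌉ = 6 commercial breaks.
A packing using 7 commercial breaks:
  break 1: 80 = 80
  break 2: 70 = 70
  break 3: 70 = 70
  break 4: 65 + 25 = 90
  break 5: 60 + 25 = 85
  break 6: 50 + 35 = 85
  break 7: 45 = 45
No arrangement into 6 commercial breaks stays within capacity, so 7 is optimal.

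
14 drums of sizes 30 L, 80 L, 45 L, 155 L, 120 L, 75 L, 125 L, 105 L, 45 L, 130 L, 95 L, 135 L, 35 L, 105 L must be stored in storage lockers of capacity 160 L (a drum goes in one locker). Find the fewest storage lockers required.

9

Total = 155 + 135 + 130 + 125 + 120 + 105 + 105 + 95 + 80 + 75 + 45 + 45 + 35 + 30 = 1280 L.
Lower bound: ⌈1280/160⌉ = 8 storage lockers.
A packing using 9 storage lockers:
  locker 1: 155 = 155
  locker 2: 135 = 135
  locker 3: 130 + 30 = 160
  locker 4: 125 + 35 = 160
  locker 5: 120 = 120
  locker 6: 105 + 45 = 150
  locker 7: 105 + 45 = 150
  locker 8: 95 = 95
  locker 9: 80 + 75 = 155
No arrangement into 8 storage lockers stays within capacity, so 9 is optimal.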